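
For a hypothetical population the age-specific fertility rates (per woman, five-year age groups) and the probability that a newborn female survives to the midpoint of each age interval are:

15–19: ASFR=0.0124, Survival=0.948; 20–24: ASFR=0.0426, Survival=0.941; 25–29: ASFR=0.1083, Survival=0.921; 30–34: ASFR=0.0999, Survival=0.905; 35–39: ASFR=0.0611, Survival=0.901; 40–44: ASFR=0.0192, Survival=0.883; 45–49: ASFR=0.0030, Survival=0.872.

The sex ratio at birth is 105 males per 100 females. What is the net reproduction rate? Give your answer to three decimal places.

0.772

Proportion female at birth = 100 / (100 + 105) = 0.48780.
Weighting each age-specific rate by interval width and survival:
  15–19: 5 × 0.0124 × 0.948 = 0.05878
  20–24: 5 × 0.0426 × 0.941 = 0.20043
  25–29: 5 × 0.1083 × 0.921 = 0.49872
  30–34: 5 × 0.0999 × 0.905 = 0.45205
  35–39: 5 × 0.0611 × 0.901 = 0.27526
  40–44: 5 × 0.0192 × 0.883 = 0.08477
  45–49: 5 × 0.0030 × 0.872 = 0.01308
Sum = 1.58309
NRR = 0.48780 × 1.58309 = 0.77223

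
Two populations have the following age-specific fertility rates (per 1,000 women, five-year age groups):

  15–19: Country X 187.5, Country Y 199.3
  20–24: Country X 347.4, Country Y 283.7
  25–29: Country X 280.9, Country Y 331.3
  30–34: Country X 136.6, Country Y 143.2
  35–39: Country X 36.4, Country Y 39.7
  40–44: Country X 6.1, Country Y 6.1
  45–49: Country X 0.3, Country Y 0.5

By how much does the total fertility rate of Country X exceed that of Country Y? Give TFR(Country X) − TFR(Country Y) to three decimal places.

-0.043

Country X:
  Sum of ASFRs = 187.5 + 347.4 + 280.9 + 136.6 + 36.4 + 6.1 + 0.3 = 995.2
  TFR = 5 × 995.2 / 1000 = 4.976
Country Y:
  Sum of ASFRs = 199.3 + 283.7 + 331.3 + 143.2 + 39.7 + 6.1 + 0.5 = 1003.8
  TFR = 5 × 1003.8 / 1000 = 5.019
Difference = 4.976 − 5.019 = -0.043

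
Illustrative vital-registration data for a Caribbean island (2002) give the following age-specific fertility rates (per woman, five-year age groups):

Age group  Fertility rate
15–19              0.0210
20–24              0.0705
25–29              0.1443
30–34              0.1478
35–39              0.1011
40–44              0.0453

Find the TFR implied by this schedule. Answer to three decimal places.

2.650

Sum of ASFRs = 0.0210 + 0.0705 + 0.1443 + 0.1478 + 0.1011 + 0.0453 = 0.5300
TFR = 5 × 0.5300 = 2.65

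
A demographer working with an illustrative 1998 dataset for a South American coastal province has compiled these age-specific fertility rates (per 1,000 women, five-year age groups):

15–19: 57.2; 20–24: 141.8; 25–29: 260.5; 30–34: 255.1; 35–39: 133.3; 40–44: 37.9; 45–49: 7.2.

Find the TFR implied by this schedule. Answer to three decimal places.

Sum of ASFRs = 57.2 + 141.8 + 260.5 + 255.1 + 133.3 + 37.9 + 7.2 = 893.0
TFR = 5 × 893.0 / 1000 = 4.465

4.465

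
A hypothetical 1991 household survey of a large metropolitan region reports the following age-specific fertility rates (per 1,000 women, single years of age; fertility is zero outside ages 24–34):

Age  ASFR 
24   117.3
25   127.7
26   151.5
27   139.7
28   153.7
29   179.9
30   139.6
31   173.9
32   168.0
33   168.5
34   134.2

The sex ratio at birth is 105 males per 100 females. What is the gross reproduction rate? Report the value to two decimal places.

Proportion female at birth = 100 / (100 + 105) = 0.48780.
Sum of ASFRs = 117.3 + 127.7 + 151.5 + 139.7 + 153.7 + 179.9 + 139.6 + 173.9 + 168.0 + 168.5 + 134.2 = 1654.0
TFR = 1654.0 / 1000 = 1.654
GRR = 0.48780 × 1.654 = 0.80682

0.81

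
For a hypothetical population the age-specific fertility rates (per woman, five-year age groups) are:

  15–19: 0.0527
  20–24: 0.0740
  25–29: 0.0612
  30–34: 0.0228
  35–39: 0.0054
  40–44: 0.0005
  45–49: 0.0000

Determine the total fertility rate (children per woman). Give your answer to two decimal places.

Sum of ASFRs = 0.0527 + 0.0740 + 0.0612 + 0.0228 + 0.0054 + 0.0005 + 0.0000 = 0.2166
TFR = 5 × 0.2166 = 1.083

1.08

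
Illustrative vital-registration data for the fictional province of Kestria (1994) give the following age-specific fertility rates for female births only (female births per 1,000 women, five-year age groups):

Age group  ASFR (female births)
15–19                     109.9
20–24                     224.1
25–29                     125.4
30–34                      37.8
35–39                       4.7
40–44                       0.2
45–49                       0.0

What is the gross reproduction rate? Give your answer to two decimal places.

Sum of female ASFRs = 109.9 + 224.1 + 125.4 + 37.8 + 4.7 + 0.2 + 0.0 = 502.1
GRR = 5 × 502.1 / 1000 = 2.5105

2.51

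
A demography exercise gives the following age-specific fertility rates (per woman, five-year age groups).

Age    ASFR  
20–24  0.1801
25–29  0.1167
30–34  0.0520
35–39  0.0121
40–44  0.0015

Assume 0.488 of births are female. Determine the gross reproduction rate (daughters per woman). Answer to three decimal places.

Proportion female at birth = 0.488.
Sum of ASFRs = 0.1801 + 0.1167 + 0.0520 + 0.0121 + 0.0015 = 0.3624
TFR = 5 × 0.3624 = 1.812
GRR = 0.488 × 1.812 = 0.88426

0.884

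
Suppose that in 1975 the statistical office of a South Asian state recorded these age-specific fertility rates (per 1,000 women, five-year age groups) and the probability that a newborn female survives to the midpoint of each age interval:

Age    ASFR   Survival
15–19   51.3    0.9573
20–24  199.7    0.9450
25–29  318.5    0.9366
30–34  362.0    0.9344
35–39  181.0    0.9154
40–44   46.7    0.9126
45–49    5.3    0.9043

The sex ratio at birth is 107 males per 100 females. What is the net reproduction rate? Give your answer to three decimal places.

Proportion female at birth = 100 / (100 + 107) = 0.48309.
Per-age-group product (5 × ASFR × survival probability):
  15–19: 5 × 51.3/1000 × 0.9573 = 0.24555
  20–24: 5 × 199.7/1000 × 0.9450 = 0.94358
  25–29: 5 × 318.5/1000 × 0.9366 = 1.49154
  30–34: 5 × 362.0/1000 × 0.9344 = 1.69126
  35–39: 5 × 181.0/1000 × 0.9154 = 0.82844
  40–44: 5 × 46.7/1000 × 0.9126 = 0.21309
  45–49: 5 × 5.3/1000 × 0.9043 = 0.02396
Sum = 5.43742
NRR = 0.48309 × 5.43742 = 2.62676

2.627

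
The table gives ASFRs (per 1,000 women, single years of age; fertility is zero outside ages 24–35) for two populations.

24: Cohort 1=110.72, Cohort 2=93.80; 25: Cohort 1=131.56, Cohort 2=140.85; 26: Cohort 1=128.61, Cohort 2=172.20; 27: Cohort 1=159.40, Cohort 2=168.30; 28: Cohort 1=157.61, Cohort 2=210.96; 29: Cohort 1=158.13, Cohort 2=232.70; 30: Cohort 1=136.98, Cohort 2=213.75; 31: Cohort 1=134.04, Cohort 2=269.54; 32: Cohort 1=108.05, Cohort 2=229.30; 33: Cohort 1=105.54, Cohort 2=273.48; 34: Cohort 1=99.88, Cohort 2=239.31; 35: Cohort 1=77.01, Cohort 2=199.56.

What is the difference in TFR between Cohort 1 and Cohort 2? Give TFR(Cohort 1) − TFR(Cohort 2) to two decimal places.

Cohort 1:
  Sum of ASFRs = 110.72 + 131.56 + 128.61 + 159.40 + 157.61 + 158.13 + 136.98 + 134.04 + 108.05 + 105.54 + 99.88 + 77.01 = 1507.53
  TFR = 1507.53 / 1000 = 1.50753
Cohort 2:
  Sum of ASFRs = 93.80 + 140.85 + 172.20 + 168.30 + 210.96 + 232.70 + 213.75 + 269.54 + 229.30 + 273.48 + 239.31 + 199.56 = 2443.75
  TFR = 2443.75 / 1000 = 2.44375
Difference = 1.50753 − 2.44375 = -0.93622

-0.94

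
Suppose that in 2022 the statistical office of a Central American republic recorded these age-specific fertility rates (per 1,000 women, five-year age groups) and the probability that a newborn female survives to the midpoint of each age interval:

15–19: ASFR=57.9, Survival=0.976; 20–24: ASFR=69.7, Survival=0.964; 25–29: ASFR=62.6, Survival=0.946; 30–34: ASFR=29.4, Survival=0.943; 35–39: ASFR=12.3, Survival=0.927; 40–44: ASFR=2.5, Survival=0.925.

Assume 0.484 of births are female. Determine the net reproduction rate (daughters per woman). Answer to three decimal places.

0.543

Proportion female at birth = 0.484.
Each age group contributes 5 × ASFR × survival:
  15–19: 5 × 57.9/1000 × 0.976 = 0.28255
  20–24: 5 × 69.7/1000 × 0.964 = 0.33595
  25–29: 5 × 62.6/1000 × 0.946 = 0.29610
  30–34: 5 × 29.4/1000 × 0.943 = 0.13862
  35–39: 5 × 12.3/1000 × 0.927 = 0.05701
  40–44: 5 × 2.5/1000 × 0.925 = 0.01156
Sum = 1.12179
NRR = 0.484 × 1.12179 = 0.54295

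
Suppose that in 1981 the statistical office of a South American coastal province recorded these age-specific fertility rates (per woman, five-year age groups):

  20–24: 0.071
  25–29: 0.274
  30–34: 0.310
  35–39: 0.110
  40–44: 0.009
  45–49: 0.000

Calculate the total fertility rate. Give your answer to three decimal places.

3.870

Sum of ASFRs = 0.071 + 0.274 + 0.310 + 0.110 + 0.009 + 0.000 = 0.774
TFR = 5 × 0.774 = 3.87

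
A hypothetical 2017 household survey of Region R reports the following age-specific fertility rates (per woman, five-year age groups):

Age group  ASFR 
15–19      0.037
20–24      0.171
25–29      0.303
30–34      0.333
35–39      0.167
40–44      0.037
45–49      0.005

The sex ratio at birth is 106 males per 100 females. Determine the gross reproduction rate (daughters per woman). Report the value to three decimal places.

2.556

Proportion female at birth = 100 / (100 + 106) = 0.48544.
Sum of ASFRs = 0.037 + 0.171 + 0.303 + 0.333 + 0.167 + 0.037 + 0.005 = 1.053
TFR = 5 × 1.053 = 5.265
GRR = 0.48544 × 5.265 = 2.55584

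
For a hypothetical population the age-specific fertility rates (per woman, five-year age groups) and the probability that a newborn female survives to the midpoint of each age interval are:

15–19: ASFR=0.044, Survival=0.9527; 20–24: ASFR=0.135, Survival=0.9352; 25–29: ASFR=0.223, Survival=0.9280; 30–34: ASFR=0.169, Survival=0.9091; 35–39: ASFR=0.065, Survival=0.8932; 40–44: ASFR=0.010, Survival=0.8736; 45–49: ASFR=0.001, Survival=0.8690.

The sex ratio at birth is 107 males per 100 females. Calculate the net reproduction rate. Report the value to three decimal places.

Proportion female at birth = 100 / (100 + 107) = 0.48309.
Survival-weighted fertility by age (5·fₓ·Sₓ):
  15–19: 5 × 0.044 × 0.9527 = 0.20959
  20–24: 5 × 0.135 × 0.9352 = 0.63126
  25–29: 5 × 0.223 × 0.9280 = 1.03472
  30–34: 5 × 0.169 × 0.9091 = 0.76819
  35–39: 5 × 0.065 × 0.8932 = 0.29029
  40–44: 5 × 0.010 × 0.8736 = 0.04368
  45–49: 5 × 0.001 × 0.8690 = 0.00435
Sum = 2.98208
NRR = 0.48309 × 2.98208 = 1.44061

1.441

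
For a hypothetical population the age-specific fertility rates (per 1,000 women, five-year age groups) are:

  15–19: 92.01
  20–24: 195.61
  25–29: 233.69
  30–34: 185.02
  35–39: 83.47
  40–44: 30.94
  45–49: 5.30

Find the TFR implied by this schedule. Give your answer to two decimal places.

4.13

Sum of ASFRs = 92.01 + 195.61 + 233.69 + 185.02 + 83.47 + 30.94 + 5.30 = 826.04
TFR = 5 × 826.04 / 1000 = 4.1302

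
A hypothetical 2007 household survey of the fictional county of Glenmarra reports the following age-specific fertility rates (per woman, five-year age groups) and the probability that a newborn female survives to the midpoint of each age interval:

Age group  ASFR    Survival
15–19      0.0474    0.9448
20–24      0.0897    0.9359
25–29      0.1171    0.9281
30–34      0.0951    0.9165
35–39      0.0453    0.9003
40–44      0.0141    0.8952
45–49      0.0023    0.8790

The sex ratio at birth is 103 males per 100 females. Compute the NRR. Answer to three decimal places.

0.936

Proportion female at birth = 100 / (100 + 103) = 0.49261.
Survival-weighted fertility by age (5·fₓ·Sₓ):
  15–19: 5 × 0.0474 × 0.9448 = 0.22392
  20–24: 5 × 0.0897 × 0.9359 = 0.41975
  25–29: 5 × 0.1171 × 0.9281 = 0.54340
  30–34: 5 × 0.0951 × 0.9165 = 0.43580
  35–39: 5 × 0.0453 × 0.9003 = 0.20392
  40–44: 5 × 0.0141 × 0.8952 = 0.06311
  45–49: 5 × 0.0023 × 0.8790 = 0.01011
Sum = 1.90001
NRR = 0.49261 × 1.90001 = 0.93596
NRR < 1, so the cohort does not fully replace itself.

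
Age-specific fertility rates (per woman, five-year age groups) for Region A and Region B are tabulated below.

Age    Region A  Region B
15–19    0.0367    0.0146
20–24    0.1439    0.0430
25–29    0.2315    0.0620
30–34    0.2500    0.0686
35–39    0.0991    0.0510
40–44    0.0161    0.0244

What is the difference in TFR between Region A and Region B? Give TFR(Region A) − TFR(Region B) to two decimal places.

2.57

Region A:
  Sum of ASFRs = 0.0367 + 0.1439 + 0.2315 + 0.2500 + 0.0991 + 0.0161 = 0.7773
  TFR = 5 × 0.7773 = 3.8865
Region B:
  Sum of ASFRs = 0.0146 + 0.0430 + 0.0620 + 0.0686 + 0.0510 + 0.0244 = 0.2636
  TFR = 5 × 0.2636 = 1.318
Difference = 3.8865 − 1.318 = 2.5685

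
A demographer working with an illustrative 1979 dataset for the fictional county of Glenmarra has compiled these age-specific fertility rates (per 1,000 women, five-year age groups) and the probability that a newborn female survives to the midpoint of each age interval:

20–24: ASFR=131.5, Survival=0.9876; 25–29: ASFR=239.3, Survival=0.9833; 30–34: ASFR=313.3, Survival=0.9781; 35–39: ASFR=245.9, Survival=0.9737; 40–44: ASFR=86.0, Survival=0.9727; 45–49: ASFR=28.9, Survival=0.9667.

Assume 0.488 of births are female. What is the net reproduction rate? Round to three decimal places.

2.495

Proportion female at birth = 0.488.
Weighting each age-specific rate by interval width and survival:
  20–24: 5 × 131.5/1000 × 0.9876 = 0.64935
  25–29: 5 × 239.3/1000 × 0.9833 = 1.17652
  30–34: 5 × 313.3/1000 × 0.9781 = 1.53219
  35–39: 5 × 245.9/1000 × 0.9737 = 1.19716
  40–44: 5 × 86.0/1000 × 0.9727 = 0.41826
  45–49: 5 × 28.9/1000 × 0.9667 = 0.13969
Sum = 5.11317
NRR = 0.488 × 5.11317 = 2.49523
With NRR above 1 the population is above replacement fertility.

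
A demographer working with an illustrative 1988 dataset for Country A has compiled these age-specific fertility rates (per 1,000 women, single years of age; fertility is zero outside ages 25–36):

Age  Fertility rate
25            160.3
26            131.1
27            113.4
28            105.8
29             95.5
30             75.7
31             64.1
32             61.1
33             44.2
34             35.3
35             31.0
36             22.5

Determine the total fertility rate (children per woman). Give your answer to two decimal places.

Sum of ASFRs = 160.3 + 131.1 + 113.4 + 105.8 + 95.5 + 75.7 + 64.1 + 61.1 + 44.2 + 35.3 + 31.0 + 22.5 = 940.0
TFR = 940.0 / 1000 = 0.94

0.94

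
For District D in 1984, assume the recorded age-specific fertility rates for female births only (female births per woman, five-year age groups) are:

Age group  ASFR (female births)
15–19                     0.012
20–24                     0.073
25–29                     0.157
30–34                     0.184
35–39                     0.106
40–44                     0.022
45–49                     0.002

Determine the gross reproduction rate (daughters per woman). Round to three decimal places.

Sum of female ASFRs = 0.012 + 0.073 + 0.157 + 0.184 + 0.106 + 0.022 + 0.002 = 0.556
GRR = 5 × 0.556 = 2.78

2.780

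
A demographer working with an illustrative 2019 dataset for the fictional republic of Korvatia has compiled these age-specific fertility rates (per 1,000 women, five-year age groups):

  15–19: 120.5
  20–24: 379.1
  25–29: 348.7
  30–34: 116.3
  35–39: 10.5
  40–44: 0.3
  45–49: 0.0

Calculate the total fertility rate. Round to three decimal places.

Sum of ASFRs = 120.5 + 379.1 + 348.7 + 116.3 + 10.5 + 0.3 + 0.0 = 975.4
TFR = 5 × 975.4 / 1000 = 4.877

4.877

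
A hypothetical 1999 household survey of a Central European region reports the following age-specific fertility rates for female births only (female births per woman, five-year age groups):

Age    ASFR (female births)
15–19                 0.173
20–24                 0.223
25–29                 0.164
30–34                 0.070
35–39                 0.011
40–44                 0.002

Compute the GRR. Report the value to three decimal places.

Sum of female ASFRs = 0.173 + 0.223 + 0.164 + 0.070 + 0.011 + 0.002 = 0.643
GRR = 5 × 0.643 = 3.215

3.215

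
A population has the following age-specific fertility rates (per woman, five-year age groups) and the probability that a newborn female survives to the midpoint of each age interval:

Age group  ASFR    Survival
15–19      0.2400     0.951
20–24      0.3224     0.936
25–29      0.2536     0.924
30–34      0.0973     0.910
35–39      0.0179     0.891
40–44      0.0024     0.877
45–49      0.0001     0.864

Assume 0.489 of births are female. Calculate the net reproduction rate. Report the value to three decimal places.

2.130

Proportion female at birth = 0.489.
Survival-weighted fertility by age (5·fₓ·Sₓ):
  15–19: 5 × 0.2400 × 0.951 = 1.14120
  20–24: 5 × 0.3224 × 0.936 = 1.50883
  25–29: 5 × 0.2536 × 0.924 = 1.17163
  30–34: 5 × 0.0973 × 0.910 = 0.44272
  35–39: 5 × 0.0179 × 0.891 = 0.07974
  40–44: 5 × 0.0024 × 0.877 = 0.01052
  45–49: 5 × 0.0001 × 0.864 = 0.00043
Sum = 4.35507
NRR = 0.489 × 4.35507 = 2.12963
An NRR exceeding 1 indicates intrinsic growth under these rates.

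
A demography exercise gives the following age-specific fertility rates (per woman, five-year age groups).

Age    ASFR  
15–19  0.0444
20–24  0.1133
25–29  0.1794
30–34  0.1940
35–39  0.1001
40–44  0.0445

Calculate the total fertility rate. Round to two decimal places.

Sum of ASFRs = 0.0444 + 0.1133 + 0.1794 + 0.1940 + 0.1001 + 0.0445 = 0.6757
TFR = 5 × 0.6757 = 3.3785

3.38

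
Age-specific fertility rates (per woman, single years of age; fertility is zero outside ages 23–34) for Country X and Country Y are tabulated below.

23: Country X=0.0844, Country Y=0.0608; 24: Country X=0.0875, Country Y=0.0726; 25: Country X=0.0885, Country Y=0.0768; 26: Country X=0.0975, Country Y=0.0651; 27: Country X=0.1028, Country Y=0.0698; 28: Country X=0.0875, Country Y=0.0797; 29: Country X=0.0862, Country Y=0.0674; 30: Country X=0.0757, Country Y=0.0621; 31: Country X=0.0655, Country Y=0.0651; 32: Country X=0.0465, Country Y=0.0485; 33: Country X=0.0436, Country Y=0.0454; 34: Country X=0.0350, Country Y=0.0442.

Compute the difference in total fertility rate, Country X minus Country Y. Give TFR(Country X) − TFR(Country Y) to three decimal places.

Country X:
  Sum of ASFRs = 0.0844 + 0.0875 + 0.0885 + 0.0975 + 0.1028 + 0.0875 + 0.0862 + 0.0757 + 0.0655 + 0.0465 + 0.0436 + 0.0350 = 0.9007
  TFR = 0.9007
Country Y:
  Sum of ASFRs = 0.0608 + 0.0726 + 0.0768 + 0.0651 + 0.0698 + 0.0797 + 0.0674 + 0.0621 + 0.0651 + 0.0485 + 0.0454 + 0.0442 = 0.7575
  TFR = 0.7575
Difference = 0.9007 − 0.7575 = 0.1432

0.143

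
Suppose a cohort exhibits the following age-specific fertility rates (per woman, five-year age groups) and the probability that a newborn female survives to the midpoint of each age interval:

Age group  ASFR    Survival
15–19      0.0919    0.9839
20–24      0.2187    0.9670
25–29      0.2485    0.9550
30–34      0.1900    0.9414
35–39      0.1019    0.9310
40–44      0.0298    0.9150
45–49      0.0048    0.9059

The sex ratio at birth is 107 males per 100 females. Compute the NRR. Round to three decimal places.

Proportion female at birth = 100 / (100 + 107) = 0.48309.
Weighting each age-specific rate by interval width and survival:
  15–19: 5 × 0.0919 × 0.9839 = 0.45210
  20–24: 5 × 0.2187 × 0.9670 = 1.05741
  25–29: 5 × 0.2485 × 0.9550 = 1.18659
  30–34: 5 × 0.1900 × 0.9414 = 0.89433
  35–39: 5 × 0.1019 × 0.9310 = 0.47434
  40–44: 5 × 0.0298 × 0.9150 = 0.13634
  45–49: 5 × 0.0048 × 0.9059 = 0.02174
Sum = 4.22285
NRR = 0.48309 × 4.22285 = 2.04002

2.040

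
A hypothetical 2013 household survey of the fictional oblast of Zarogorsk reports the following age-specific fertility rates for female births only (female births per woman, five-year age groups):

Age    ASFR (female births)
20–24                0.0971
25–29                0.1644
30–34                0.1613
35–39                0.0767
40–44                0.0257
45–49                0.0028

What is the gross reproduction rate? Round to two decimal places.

Sum of female ASFRs = 0.0971 + 0.1644 + 0.1613 + 0.0767 + 0.0257 + 0.0028 = 0.5280
GRR = 5 × 0.5280 = 2.64

2.64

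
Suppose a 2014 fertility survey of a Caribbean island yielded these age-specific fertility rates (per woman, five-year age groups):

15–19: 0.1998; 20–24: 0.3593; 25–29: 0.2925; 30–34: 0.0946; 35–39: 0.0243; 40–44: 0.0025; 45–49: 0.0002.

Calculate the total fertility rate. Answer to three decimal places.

Sum of ASFRs = 0.1998 + 0.3593 + 0.2925 + 0.0946 + 0.0243 + 0.0025 + 0.0002 = 0.9732
TFR = 5 × 0.9732 = 4.866

4.866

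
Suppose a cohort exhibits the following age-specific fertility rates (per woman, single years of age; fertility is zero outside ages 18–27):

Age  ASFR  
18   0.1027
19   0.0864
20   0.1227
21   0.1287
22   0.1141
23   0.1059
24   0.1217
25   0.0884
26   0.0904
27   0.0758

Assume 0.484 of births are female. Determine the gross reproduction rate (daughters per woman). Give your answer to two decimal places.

Proportion female at birth = 0.484.
Sum of ASFRs = 0.1027 + 0.0864 + 0.1227 + 0.1287 + 0.1141 + 0.1059 + 0.1217 + 0.0884 + 0.0904 + 0.0758 = 1.0368
TFR = 1.0368
GRR = 0.484 × 1.0368 = 0.50181

0.50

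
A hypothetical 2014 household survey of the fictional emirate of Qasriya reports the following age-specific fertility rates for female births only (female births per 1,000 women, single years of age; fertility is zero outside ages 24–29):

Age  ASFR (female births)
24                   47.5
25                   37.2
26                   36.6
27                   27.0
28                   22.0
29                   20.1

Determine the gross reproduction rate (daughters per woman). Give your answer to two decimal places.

0.19

Sum of female ASFRs = 47.5 + 37.2 + 36.6 + 27.0 + 22.0 + 20.1 = 190.4
GRR = 190.4 / 1000 = 0.1904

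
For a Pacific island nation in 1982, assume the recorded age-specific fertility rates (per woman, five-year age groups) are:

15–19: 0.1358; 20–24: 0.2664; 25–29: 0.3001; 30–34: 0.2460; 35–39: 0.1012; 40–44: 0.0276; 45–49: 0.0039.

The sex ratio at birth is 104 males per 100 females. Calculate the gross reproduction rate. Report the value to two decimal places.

Proportion female at birth = 100 / (100 + 104) = 0.49020.
Sum of ASFRs = 0.1358 + 0.2664 + 0.3001 + 0.2460 + 0.1012 + 0.0276 + 0.0039 = 1.0810
TFR = 5 × 1.0810 = 5.405
GRR = 0.49020 × 5.405 = 2.64953

2.65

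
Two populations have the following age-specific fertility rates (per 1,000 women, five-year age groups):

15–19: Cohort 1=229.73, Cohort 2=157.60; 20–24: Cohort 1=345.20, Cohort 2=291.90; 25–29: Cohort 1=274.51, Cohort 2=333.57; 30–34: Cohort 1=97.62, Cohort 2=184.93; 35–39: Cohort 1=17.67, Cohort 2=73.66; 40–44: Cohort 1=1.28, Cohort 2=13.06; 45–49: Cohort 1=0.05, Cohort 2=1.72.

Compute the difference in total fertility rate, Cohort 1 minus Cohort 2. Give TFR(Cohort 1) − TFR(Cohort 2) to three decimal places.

Cohort 1:
  Sum of ASFRs = 229.73 + 345.20 + 274.51 + 97.62 + 17.67 + 1.28 + 0.05 = 966.06
  TFR = 5 × 966.06 / 1000 = 4.8303
Cohort 2:
  Sum of ASFRs = 157.60 + 291.90 + 333.57 + 184.93 + 73.66 + 13.06 + 1.72 = 1056.44
  TFR = 5 × 1056.44 / 1000 = 5.2822
Difference = 4.8303 − 5.2822 = -0.4519

-0.452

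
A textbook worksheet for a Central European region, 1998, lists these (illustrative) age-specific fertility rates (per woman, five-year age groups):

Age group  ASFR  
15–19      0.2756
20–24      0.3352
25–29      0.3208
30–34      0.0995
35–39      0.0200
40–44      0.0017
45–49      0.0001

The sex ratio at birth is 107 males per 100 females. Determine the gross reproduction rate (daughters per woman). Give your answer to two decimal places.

Proportion female at birth = 100 / (100 + 107) = 0.48309.
Sum of ASFRs = 0.2756 + 0.3352 + 0.3208 + 0.0995 + 0.0200 + 0.0017 + 0.0001 = 1.0529
TFR = 5 × 1.0529 = 5.2645
GRR = 0.48309 × 5.2645 = 2.54323

2.54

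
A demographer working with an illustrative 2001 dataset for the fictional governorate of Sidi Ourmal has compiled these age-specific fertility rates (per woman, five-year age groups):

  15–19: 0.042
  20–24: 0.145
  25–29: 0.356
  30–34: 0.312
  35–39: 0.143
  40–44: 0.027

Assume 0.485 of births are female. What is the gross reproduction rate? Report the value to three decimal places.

Proportion female at birth = 0.485.
Sum of ASFRs = 0.042 + 0.145 + 0.356 + 0.312 + 0.143 + 0.027 = 1.025
TFR = 5 × 1.025 = 5.125
GRR = 0.485 × 5.125 = 2.48563

2.486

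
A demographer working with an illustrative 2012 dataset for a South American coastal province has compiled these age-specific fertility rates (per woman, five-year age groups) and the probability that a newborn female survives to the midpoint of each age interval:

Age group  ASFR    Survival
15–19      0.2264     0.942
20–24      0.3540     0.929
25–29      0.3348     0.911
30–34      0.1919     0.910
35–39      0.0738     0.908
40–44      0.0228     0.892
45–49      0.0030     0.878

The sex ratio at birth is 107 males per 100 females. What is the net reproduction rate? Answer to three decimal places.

Proportion female at birth = 100 / (100 + 107) = 0.48309.
Each age group contributes 5 × ASFR × survival:
  15–19: 5 × 0.2264 × 0.942 = 1.06634
  20–24: 5 × 0.3540 × 0.929 = 1.64433
  25–29: 5 × 0.3348 × 0.911 = 1.52501
  30–34: 5 × 0.1919 × 0.910 = 0.87315
  35–39: 5 × 0.0738 × 0.908 = 0.33505
  40–44: 5 × 0.0228 × 0.892 = 0.10169
  45–49: 5 × 0.0030 × 0.878 = 0.01317
Sum = 5.55874
NRR = 0.48309 × 5.55874 = 2.68537

2.685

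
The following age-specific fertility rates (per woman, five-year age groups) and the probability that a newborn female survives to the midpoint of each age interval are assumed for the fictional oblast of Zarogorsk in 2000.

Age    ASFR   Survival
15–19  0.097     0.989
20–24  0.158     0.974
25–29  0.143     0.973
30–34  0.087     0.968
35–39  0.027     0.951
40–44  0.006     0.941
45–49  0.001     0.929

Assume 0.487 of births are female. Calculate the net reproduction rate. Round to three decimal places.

Proportion female at birth = 0.487.
Per-age-group product (5 × ASFR × survival probability):
  15–19: 5 × 0.097 × 0.989 = 0.47967
  20–24: 5 × 0.158 × 0.974 = 0.76946
  25–29: 5 × 0.143 × 0.973 = 0.69570
  30–34: 5 × 0.087 × 0.968 = 0.42108
  35–39: 5 × 0.027 × 0.951 = 0.12839
  40–44: 5 × 0.006 × 0.941 = 0.02823
  45–49: 5 × 0.001 × 0.929 = 0.00465
Sum = 2.52718
NRR = 0.487 × 2.52718 = 1.23074

1.231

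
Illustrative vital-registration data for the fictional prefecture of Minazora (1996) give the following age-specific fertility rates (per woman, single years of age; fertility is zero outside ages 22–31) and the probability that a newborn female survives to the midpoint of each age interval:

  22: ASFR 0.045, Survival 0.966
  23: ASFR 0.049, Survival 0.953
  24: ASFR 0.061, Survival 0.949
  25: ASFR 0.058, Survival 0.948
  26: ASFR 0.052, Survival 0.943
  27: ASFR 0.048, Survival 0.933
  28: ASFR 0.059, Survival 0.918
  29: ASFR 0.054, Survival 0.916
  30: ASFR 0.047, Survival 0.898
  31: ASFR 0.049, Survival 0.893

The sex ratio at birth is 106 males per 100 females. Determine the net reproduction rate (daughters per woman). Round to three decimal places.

0.236

Proportion female at birth = 100 / (100 + 106) = 0.48544.
Survival-weighted fertility by age (1·fₓ·Sₓ):
  22: 1 × 0.045 × 0.966 = 0.04347
  23: 1 × 0.049 × 0.953 = 0.04670
  24: 1 × 0.061 × 0.949 = 0.05789
  25: 1 × 0.058 × 0.948 = 0.05498
  26: 1 × 0.052 × 0.943 = 0.04904
  27: 1 × 0.048 × 0.933 = 0.04478
  28: 1 × 0.059 × 0.918 = 0.05416
  29: 1 × 0.054 × 0.916 = 0.04946
  30: 1 × 0.047 × 0.898 = 0.04221
  31: 1 × 0.049 × 0.893 = 0.04376
Sum = 0.48645
NRR = 0.48544 × 0.48645 = 0.23614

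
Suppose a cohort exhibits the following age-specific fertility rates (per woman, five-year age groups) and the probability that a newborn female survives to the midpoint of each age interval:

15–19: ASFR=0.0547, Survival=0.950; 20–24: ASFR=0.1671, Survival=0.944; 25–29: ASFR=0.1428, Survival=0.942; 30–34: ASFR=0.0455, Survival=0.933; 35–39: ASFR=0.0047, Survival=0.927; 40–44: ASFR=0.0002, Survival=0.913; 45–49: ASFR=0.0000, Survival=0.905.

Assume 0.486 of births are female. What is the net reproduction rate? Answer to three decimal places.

Proportion female at birth = 0.486.
Per-age-group product (5 × ASFR × survival probability):
  15–19: 5 × 0.0547 × 0.950 = 0.25983
  20–24: 5 × 0.1671 × 0.944 = 0.78871
  25–29: 5 × 0.1428 × 0.942 = 0.67259
  30–34: 5 × 0.0455 × 0.933 = 0.21226
  35–39: 5 × 0.0047 × 0.927 = 0.02178
  40–44: 5 × 0.0002 × 0.913 = 0.00091
  45–49: 5 × 0.0000 × 0.905 = 0.00000
Sum = 1.95608
NRR = 0.486 × 1.95608 = 0.95065
An NRR under 1 implies long-run decline under these rates.

0.951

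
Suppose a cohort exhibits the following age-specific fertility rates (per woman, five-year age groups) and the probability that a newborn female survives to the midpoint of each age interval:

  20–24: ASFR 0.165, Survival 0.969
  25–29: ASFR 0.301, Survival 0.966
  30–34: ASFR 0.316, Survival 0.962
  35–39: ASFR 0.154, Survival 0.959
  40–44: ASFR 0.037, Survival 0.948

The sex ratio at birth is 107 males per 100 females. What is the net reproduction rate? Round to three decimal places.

2.264

Proportion female at birth = 100 / (100 + 107) = 0.48309.
Per-age-group product (5 × ASFR × survival probability):
  20–24: 5 × 0.165 × 0.969 = 0.79943
  25–29: 5 × 0.301 × 0.966 = 1.45383
  30–34: 5 × 0.316 × 0.962 = 1.51996
  35–39: 5 × 0.154 × 0.959 = 0.73843
  40–44: 5 × 0.037 × 0.948 = 0.17538
Sum = 4.68703
NRR = 0.48309 × 4.68703 = 2.26426
NRR > 1, so each generation more than replaces itself.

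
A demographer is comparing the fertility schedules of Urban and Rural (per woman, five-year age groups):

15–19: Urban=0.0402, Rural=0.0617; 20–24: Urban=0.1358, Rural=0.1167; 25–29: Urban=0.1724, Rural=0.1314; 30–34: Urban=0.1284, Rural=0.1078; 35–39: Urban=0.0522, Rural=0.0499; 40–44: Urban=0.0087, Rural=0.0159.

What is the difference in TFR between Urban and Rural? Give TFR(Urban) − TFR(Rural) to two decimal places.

0.27

Urban:
  Sum of ASFRs = 0.0402 + 0.1358 + 0.1724 + 0.1284 + 0.0522 + 0.0087 = 0.5377
  TFR = 5 × 0.5377 = 2.6885
Rural:
  Sum of ASFRs = 0.0617 + 0.1167 + 0.1314 + 0.1078 + 0.0499 + 0.0159 = 0.4834
  TFR = 5 × 0.4834 = 2.417
Difference = 2.6885 − 2.417 = 0.2715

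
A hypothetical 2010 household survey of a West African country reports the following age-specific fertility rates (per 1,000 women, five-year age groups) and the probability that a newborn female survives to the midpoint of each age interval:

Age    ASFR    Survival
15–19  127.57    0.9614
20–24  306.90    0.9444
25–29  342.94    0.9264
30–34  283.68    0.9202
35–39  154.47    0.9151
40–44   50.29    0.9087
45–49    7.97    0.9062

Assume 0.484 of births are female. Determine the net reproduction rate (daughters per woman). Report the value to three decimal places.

2.869

Proportion female at birth = 0.484.
Each age group contributes 5 × ASFR × survival:
  15–19: 5 × 127.57/1000 × 0.9614 = 0.61323
  20–24: 5 × 306.90/1000 × 0.9444 = 1.44918
  25–29: 5 × 342.94/1000 × 0.9264 = 1.58850
  30–34: 5 × 283.68/1000 × 0.9202 = 1.30521
  35–39: 5 × 154.47/1000 × 0.9151 = 0.70678
  40–44: 5 × 50.29/1000 × 0.9087 = 0.22849
  45–49: 5 × 7.97/1000 × 0.9062 = 0.03611
Sum = 5.92750
NRR = 0.484 × 5.92750 = 2.86891
With NRR above 1 the population is above replacement fertility.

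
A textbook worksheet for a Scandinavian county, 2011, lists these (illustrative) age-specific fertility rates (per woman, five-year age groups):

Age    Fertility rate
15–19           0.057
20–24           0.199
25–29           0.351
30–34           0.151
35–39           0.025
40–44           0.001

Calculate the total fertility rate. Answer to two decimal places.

Sum of ASFRs = 0.057 + 0.199 + 0.351 + 0.151 + 0.025 + 0.001 = 0.784
TFR = 5 × 0.784 = 3.92

3.92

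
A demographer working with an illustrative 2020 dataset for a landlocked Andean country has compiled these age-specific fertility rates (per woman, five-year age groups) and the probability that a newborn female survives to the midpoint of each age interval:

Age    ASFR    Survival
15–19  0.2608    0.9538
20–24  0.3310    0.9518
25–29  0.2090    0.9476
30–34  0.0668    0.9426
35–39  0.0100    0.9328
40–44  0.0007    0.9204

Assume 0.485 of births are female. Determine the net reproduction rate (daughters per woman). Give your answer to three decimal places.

Proportion female at birth = 0.485.
Per-age-group product (5 × ASFR × survival probability):
  15–19: 5 × 0.2608 × 0.9538 = 1.24376
  20–24: 5 × 0.3310 × 0.9518 = 1.57523
  25–29: 5 × 0.2090 × 0.9476 = 0.99024
  30–34: 5 × 0.0668 × 0.9426 = 0.31483
  35–39: 5 × 0.0100 × 0.9328 = 0.04664
  40–44: 5 × 0.0007 × 0.9204 = 0.00322
Sum = 4.17392
NRR = 0.485 × 4.17392 = 2.02435

2.024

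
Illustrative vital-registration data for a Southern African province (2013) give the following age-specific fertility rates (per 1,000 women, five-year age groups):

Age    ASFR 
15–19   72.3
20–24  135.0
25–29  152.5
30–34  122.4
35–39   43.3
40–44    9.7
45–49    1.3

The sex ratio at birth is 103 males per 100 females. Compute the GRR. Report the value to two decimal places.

Proportion female at birth = 100 / (100 + 103) = 0.49261.
Sum of ASFRs = 72.3 + 135.0 + 152.5 + 122.4 + 43.3 + 9.7 + 1.3 = 536.5
TFR = 5 × 536.5 / 1000 = 2.6825
GRR = 0.49261 × 2.6825 = 1.32143

1.32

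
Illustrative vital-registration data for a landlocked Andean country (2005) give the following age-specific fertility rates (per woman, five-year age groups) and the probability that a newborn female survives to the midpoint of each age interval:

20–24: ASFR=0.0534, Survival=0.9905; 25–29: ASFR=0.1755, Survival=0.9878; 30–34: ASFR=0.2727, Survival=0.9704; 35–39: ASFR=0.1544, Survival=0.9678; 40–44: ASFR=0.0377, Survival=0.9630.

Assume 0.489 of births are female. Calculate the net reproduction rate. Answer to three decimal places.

Proportion female at birth = 0.489.
Each age group contributes 5 × ASFR × survival:
  20–24: 5 × 0.0534 × 0.9905 = 0.26446
  25–29: 5 × 0.1755 × 0.9878 = 0.86679
  30–34: 5 × 0.2727 × 0.9704 = 1.32314
  35–39: 5 × 0.1544 × 0.9678 = 0.74714
  40–44: 5 × 0.0377 × 0.9630 = 0.18153
Sum = 3.38306
NRR = 0.489 × 3.38306 = 1.65432
With NRR above 1 the population is above replacement fertility.

1.654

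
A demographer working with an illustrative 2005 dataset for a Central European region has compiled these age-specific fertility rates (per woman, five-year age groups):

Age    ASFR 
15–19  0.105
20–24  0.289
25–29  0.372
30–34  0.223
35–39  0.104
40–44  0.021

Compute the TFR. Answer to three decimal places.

Sum of ASFRs = 0.105 + 0.289 + 0.372 + 0.223 + 0.104 + 0.021 = 1.114
TFR = 5 × 1.114 = 5.57

5.570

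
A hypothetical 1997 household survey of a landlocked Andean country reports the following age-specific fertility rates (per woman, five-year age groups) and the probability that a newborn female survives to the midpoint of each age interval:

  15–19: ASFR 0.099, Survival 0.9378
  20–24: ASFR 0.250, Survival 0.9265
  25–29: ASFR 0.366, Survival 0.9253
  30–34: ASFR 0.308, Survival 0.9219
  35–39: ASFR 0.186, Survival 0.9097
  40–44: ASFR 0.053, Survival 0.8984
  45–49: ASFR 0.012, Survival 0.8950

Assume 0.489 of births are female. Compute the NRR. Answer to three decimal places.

Proportion female at birth = 0.489.
Per-age-group product (5 × ASFR × survival probability):
  15–19: 5 × 0.099 × 0.9378 = 0.46421
  20–24: 5 × 0.250 × 0.9265 = 1.15813
  25–29: 5 × 0.366 × 0.9253 = 1.69330
  30–34: 5 × 0.308 × 0.9219 = 1.41973
  35–39: 5 × 0.186 × 0.9097 = 0.84602
  40–44: 5 × 0.053 × 0.8984 = 0.23808
  45–49: 5 × 0.012 × 0.8950 = 0.05370
Sum = 5.87317
NRR = 0.489 × 5.87317 = 2.87198

2.872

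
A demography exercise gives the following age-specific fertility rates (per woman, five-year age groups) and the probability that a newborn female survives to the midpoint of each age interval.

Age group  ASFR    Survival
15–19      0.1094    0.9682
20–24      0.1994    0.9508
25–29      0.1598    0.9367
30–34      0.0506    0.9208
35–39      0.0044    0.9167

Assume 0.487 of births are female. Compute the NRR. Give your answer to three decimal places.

Proportion female at birth = 0.487.
Each age group contributes 5 × ASFR × survival:
  15–19: 5 × 0.1094 × 0.9682 = 0.52961
  20–24: 5 × 0.1994 × 0.9508 = 0.94795
  25–29: 5 × 0.1598 × 0.9367 = 0.74842
  30–34: 5 × 0.0506 × 0.9208 = 0.23296
  35–39: 5 × 0.0044 × 0.9167 = 0.02017
Sum = 2.47911
NRR = 0.487 × 2.47911 = 1.20733
NRR > 1, so each generation more than replaces itself.

1.207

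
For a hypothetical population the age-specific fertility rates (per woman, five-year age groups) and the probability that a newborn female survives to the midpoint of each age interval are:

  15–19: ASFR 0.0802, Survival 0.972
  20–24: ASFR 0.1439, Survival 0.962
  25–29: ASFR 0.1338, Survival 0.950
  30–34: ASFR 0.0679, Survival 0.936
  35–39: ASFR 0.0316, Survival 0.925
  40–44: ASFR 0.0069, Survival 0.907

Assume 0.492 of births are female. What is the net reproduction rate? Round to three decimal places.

Proportion female at birth = 0.492.
Per-age-group product (5 × ASFR × survival probability):
  15–19: 5 × 0.0802 × 0.972 = 0.38977
  20–24: 5 × 0.1439 × 0.962 = 0.69216
  25–29: 5 × 0.1338 × 0.950 = 0.63555
  30–34: 5 × 0.0679 × 0.936 = 0.31777
  35–39: 5 × 0.0316 × 0.925 = 0.14615
  40–44: 5 × 0.0069 × 0.907 = 0.03129
Sum = 2.21269
NRR = 0.492 × 2.21269 = 1.08864
With NRR above 1 the population is above replacement fertility.

1.089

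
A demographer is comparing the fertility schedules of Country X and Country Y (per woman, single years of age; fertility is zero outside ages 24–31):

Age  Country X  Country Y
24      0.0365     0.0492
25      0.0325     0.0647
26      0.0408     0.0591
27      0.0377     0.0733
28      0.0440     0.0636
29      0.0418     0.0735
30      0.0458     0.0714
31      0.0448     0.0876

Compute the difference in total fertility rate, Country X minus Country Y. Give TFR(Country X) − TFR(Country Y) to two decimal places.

-0.22

Country X:
  Sum of ASFRs = 0.0365 + 0.0325 + 0.0408 + 0.0377 + 0.0440 + 0.0418 + 0.0458 + 0.0448 = 0.3239
  TFR = 0.3239
Country Y:
  Sum of ASFRs = 0.0492 + 0.0647 + 0.0591 + 0.0733 + 0.0636 + 0.0735 + 0.0714 + 0.0876 = 0.5424
  TFR = 0.5424
Difference = 0.3239 − 0.5424 = -0.2185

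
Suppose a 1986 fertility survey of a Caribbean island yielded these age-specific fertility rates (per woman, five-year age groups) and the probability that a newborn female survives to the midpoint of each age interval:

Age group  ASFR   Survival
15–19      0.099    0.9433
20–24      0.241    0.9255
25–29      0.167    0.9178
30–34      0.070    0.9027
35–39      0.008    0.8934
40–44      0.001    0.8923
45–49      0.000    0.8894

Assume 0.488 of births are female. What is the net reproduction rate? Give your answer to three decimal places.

1.320

Proportion female at birth = 0.488.
Weighting each age-specific rate by interval width and survival:
  15–19: 5 × 0.099 × 0.9433 = 0.46693
  20–24: 5 × 0.241 × 0.9255 = 1.11523
  25–29: 5 × 0.167 × 0.9178 = 0.76636
  30–34: 5 × 0.070 × 0.9027 = 0.31595
  35–39: 5 × 0.008 × 0.8934 = 0.03574
  40–44: 5 × 0.001 × 0.8923 = 0.00446
  45–49: 5 × 0.000 × 0.8894 = 0.00000
Sum = 2.70467
NRR = 0.488 × 2.70467 = 1.31988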